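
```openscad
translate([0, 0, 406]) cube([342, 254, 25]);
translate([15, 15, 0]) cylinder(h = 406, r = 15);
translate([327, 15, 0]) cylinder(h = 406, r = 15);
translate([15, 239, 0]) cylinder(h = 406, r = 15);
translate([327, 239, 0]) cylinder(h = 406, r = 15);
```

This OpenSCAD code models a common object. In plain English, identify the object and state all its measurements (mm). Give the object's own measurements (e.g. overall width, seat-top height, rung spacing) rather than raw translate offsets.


A simple wooden stool: a rectangular seat 342 mm (x) by 254 mm (y), 25 mm thick, top face at z = 431 mm, on four round legs, each 30 mm in diameter. The legs rest on z = 0, each leg's axis is inset half a diameter from the nearest pair of seat edges (so the leg's bounding box is flush with the corner).


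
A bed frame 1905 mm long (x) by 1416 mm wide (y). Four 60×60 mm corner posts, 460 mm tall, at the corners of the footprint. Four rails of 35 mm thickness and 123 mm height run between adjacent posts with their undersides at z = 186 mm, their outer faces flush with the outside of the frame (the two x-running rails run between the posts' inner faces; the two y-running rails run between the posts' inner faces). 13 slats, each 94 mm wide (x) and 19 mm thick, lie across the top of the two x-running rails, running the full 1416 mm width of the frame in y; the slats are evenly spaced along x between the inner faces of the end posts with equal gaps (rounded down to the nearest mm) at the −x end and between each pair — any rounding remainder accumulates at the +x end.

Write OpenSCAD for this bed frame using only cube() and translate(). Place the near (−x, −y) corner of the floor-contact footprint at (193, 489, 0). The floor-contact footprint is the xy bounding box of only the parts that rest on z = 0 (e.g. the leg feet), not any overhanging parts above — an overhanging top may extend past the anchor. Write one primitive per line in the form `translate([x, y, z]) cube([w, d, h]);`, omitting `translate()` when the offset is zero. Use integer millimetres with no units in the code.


// slat z = rail_z + rail_h = 186 + 123 = 309
// slat gap = ⌊(1785 − 13·94) / 14⌋ = 40
translate([193, 489, 0]) cube([60, 60, 460]);
translate([193, 1845, 0]) cube([60, 60, 460]);
translate([2038, 489, 0]) cube([60, 60, 460]);
translate([2038, 1845, 0]) cube([60, 60, 460]);
translate([253, 489, 186]) cube([1785, 35, 123]);
translate([253, 1870, 186]) cube([1785, 35, 123]);
translate([193, 549, 186]) cube([35, 1296, 123]);
translate([2063, 549, 186]) cube([35, 1296, 123]);
translate([293, 489, 309]) cube([94, 1416, 19]);
translate([427, 489, 309]) cube([94, 1416, 19]);
translate([561, 489, 309]) cube([94, 1416, 19]);
translate([695, 489, 309]) cube([94, 1416, 19]);
translate([829, 489, 309]) cube([94, 1416, 19]);
translate([963, 489, 309]) cube([94, 1416, 19]);
translate([1097, 489, 309]) cube([94, 1416, 19]);
translate([1231, 489, 309]) cube([94, 1416, 19]);
translate([1365, 489, 309]) cube([94, 1416, 19]);
translate([1499, 489, 309]) cube([94, 1416, 19]);
translate([1633, 489, 309]) cube([94, 1416, 19]);
translate([1767, 489, 309]) cube([94, 1416, 19]);
translate([1901, 489, 309]) cube([94, 1416, 19]);


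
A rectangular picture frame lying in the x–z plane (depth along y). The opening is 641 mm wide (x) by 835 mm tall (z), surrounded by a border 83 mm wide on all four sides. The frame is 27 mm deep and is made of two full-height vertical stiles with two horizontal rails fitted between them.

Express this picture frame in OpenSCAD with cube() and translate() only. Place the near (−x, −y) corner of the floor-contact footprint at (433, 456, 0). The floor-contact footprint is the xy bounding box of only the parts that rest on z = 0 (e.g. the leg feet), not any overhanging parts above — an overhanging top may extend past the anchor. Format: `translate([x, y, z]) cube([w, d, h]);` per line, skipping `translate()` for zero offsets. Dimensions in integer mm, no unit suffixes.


translate([433, 456, 0]) cube([83, 27, 1001]);
translate([1157, 456, 0]) cube([83, 27, 1001]);
translate([516, 456, 0]) cube([641, 27, 83]);
translate([516, 456, 918]) cube([641, 27, 83]);


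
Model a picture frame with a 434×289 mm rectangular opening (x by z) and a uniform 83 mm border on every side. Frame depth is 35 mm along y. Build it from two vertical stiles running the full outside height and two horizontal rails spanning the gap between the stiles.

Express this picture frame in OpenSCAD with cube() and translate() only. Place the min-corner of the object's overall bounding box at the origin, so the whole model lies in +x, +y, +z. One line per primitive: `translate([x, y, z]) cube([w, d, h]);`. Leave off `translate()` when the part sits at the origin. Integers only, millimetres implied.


cube([83, 35, 455]);
translate([517, 0, 0]) cube([83, 35, 455]);
translate([83, 0, 0]) cube([434, 35, 83]);
translate([83, 0, 372]) cube([434, 35, 83]);


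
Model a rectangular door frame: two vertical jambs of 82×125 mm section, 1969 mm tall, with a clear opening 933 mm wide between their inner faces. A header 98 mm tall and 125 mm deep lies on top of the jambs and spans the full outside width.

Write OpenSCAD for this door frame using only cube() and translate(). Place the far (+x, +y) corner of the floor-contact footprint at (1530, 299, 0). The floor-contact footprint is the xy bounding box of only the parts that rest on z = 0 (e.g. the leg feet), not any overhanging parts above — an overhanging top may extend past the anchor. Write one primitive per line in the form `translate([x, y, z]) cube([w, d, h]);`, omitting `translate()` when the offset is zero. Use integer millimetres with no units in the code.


translate([433, 174, 0]) cube([82, 125, 1969]);
translate([1448, 174, 0]) cube([82, 125, 1969]);
translate([433, 174, 1969]) cube([1097, 125, 98]);


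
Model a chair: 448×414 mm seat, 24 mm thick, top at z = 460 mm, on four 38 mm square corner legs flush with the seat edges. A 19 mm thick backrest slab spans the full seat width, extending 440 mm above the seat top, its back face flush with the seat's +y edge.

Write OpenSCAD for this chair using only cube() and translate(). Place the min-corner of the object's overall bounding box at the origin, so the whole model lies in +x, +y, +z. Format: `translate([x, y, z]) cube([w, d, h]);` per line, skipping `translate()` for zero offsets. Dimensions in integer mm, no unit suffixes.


translate([0, 0, 436]) cube([448, 414, 24]);
cube([38, 38, 436]);
translate([410, 0, 0]) cube([38, 38, 436]);
translate([0, 376, 0]) cube([38, 38, 436]);
translate([410, 376, 0]) cube([38, 38, 436]);
translate([0, 395, 460]) cube([448, 19, 440]);


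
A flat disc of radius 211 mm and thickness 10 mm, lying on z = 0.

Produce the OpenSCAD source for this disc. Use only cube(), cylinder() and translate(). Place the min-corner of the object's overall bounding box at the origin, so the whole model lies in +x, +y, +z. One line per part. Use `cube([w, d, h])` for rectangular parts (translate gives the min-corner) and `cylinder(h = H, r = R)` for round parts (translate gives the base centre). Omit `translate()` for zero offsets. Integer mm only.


translate([211, 211, 0]) cylinder(h = 10, r = 211);


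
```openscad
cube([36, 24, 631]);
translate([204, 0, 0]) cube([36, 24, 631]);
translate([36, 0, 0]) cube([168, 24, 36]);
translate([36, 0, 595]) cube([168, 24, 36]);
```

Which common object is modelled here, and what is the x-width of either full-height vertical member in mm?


A picture frame. The border width is 36 mm.

Four thin pieces enclosing a rectangular opening — a picture frame. The two full-height stiles are 631 mm tall; the top rail sits at z = 595 and is 36 mm tall, so the border above the opening is 631 − 595 = 36 mm, matching the stile x-width.


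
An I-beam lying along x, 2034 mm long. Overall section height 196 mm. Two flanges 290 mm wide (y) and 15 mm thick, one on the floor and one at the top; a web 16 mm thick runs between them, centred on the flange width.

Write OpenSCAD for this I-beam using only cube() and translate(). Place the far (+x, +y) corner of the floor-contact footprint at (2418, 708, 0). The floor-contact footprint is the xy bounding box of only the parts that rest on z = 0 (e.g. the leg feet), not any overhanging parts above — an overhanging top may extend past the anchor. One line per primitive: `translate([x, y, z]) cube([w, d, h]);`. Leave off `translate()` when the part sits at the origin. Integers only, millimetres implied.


translate([384, 418, 0]) cube([2034, 290, 15]);
translate([384, 555, 15]) cube([2034, 16, 166]);
translate([384, 418, 181]) cube([2034, 290, 15]);


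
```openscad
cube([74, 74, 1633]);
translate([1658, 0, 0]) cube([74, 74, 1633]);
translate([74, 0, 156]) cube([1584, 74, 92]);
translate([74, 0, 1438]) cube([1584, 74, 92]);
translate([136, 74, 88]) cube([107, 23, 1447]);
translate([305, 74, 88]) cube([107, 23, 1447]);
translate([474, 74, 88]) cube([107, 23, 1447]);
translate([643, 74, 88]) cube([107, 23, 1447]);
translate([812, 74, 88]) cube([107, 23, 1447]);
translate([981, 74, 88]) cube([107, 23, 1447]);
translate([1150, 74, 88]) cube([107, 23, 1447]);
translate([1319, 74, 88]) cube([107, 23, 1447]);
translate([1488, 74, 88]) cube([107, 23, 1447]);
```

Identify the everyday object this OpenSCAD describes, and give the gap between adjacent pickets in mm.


A fence section. The picket gap is 62 mm.

Two posts, two rails, 9 pickets — a fence section. Span 1584 mm holds 9 pickets of 107 mm with 10 equal gaps: ⌊(1584 − 9·107) / 10⌋ = 62 mm.


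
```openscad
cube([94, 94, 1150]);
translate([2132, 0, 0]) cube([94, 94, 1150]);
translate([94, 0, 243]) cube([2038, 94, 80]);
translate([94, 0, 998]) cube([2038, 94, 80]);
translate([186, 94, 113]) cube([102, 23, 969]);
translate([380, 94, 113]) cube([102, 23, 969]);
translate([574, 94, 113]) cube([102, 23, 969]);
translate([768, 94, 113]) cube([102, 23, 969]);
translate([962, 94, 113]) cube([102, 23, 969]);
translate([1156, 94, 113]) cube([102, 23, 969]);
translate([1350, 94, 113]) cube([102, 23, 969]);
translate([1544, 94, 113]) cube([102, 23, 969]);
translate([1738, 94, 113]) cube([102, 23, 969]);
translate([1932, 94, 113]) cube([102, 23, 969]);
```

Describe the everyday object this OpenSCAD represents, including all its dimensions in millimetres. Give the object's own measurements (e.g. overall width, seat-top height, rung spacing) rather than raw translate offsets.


A fence section. Two 94×94 mm posts, 1150 mm tall, stand on the floor with a clear span of 2038 mm between their inner faces. Two horizontal rails of 94×80 mm section span the gap between the posts with their undersides at z = 243 mm and z = 998 mm, flush with the posts' −y face. 10 pickets, each 102 mm wide, 23 mm thick and 969 mm tall, are fixed to the +y face of the rails with their bottoms at z = 113 mm, spaced across the span with a 92 mm gap after the −x post and between neighbouring pickets, with 98 mm left before the +x post.


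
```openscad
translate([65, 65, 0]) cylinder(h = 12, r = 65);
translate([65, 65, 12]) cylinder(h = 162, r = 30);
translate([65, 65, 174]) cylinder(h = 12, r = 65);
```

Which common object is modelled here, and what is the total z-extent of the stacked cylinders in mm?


A spool. The overall height is 186 mm.

Three coaxial cylinders, large–small–large — a spool. Two 12 mm flanges and a 162 mm core give 12 + 162 + 12 = 186 mm.


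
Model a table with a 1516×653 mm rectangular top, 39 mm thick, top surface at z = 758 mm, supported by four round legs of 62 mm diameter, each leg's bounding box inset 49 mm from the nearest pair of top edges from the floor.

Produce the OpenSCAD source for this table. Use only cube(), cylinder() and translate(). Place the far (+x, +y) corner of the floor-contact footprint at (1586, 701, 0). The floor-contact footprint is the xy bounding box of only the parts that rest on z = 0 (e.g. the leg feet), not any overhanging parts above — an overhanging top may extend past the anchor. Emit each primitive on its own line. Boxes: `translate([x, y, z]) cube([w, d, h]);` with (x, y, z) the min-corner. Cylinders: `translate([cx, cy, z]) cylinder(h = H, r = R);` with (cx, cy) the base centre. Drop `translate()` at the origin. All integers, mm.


// leg_h = 758 - 39 = 719
translate([119, 97, 719]) cube([1516, 653, 39]);
translate([199, 177, 0]) cylinder(h = 719, r = 31);
translate([1555, 177, 0]) cylinder(h = 719, r = 31);
translate([199, 670, 0]) cylinder(h = 719, r = 31);
translate([1555, 670, 0]) cylinder(h = 719, r = 31);


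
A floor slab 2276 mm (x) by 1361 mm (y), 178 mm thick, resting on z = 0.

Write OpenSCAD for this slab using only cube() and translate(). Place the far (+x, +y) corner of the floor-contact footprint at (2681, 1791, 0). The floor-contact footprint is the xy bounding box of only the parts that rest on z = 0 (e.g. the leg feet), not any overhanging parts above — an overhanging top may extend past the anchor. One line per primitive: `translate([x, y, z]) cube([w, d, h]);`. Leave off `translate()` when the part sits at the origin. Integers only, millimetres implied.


translate([405, 430, 0]) cube([2276, 1361, 178]);


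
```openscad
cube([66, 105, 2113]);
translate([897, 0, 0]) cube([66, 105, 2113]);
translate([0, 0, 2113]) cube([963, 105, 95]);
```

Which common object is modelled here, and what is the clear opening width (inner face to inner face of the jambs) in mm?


A door frame. The clear opening width is 831 mm.

Two 2113 mm tall posts with a header on top — a door frame. The left jamb is 66 mm wide at x = 0; the right jamb starts at x = 897. The clear opening is 897 − 66 = 831 mm.


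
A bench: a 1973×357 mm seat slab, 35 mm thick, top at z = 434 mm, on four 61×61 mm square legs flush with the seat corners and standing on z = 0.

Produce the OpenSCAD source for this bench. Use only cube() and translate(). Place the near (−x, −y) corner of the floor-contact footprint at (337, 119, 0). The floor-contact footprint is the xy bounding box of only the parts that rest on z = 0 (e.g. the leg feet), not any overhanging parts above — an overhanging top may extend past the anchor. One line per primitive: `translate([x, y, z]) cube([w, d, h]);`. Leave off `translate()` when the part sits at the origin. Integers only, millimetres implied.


// leg_h = 434 − 35 = 399
translate([337, 119, 399]) cube([1973, 357, 35]);
translate([337, 119, 0]) cube([61, 61, 399]);
translate([337, 415, 0]) cube([61, 61, 399]);
translate([2249, 119, 0]) cube([61, 61, 399]);
translate([2249, 415, 0]) cube([61, 61, 399]);


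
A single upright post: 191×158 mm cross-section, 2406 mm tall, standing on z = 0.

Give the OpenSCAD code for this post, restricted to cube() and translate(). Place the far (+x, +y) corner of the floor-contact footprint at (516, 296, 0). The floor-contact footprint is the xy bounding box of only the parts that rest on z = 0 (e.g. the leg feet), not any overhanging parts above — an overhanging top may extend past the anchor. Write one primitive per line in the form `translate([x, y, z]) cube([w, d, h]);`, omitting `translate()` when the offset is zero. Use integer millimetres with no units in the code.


translate([325, 138, 0]) cube([191, 158, 2406]);


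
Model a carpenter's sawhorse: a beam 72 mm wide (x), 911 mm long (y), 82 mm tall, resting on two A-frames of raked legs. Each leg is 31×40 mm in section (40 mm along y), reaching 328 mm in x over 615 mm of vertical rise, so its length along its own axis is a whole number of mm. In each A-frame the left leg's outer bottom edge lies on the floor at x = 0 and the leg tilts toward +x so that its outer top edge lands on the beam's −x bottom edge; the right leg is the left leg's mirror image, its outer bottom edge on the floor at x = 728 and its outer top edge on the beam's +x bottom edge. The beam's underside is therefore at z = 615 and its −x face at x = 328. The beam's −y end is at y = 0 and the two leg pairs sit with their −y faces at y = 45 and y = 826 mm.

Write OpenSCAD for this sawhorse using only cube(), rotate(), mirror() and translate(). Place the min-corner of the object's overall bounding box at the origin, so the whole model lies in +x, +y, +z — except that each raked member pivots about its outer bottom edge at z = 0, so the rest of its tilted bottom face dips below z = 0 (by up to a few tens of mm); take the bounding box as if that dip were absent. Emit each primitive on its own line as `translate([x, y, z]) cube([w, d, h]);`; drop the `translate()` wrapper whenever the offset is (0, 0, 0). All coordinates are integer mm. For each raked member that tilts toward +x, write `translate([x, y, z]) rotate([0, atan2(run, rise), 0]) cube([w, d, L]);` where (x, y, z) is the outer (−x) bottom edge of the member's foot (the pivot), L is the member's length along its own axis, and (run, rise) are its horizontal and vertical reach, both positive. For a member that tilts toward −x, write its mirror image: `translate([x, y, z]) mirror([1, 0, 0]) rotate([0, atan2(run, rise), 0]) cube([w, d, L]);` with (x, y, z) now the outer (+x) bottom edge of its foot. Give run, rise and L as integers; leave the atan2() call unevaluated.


translate([328, 0, 615]) cube([72, 911, 82]);
translate([0, 45, 0]) rotate([0, atan2(328, 615), 0]) cube([31, 40, 697]);
translate([728, 45, 0]) mirror([1, 0, 0]) rotate([0, atan2(328, 615), 0]) cube([31, 40, 697]);
translate([0, 826, 0]) rotate([0, atan2(328, 615), 0]) cube([31, 40, 697]);
translate([728, 826, 0]) mirror([1, 0, 0]) rotate([0, atan2(328, 615), 0]) cube([31, 40, 697]);


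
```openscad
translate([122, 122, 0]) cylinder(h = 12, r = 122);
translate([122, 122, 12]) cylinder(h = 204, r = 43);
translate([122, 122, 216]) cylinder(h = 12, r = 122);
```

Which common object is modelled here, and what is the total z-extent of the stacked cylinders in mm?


A spool. The overall height is 228 mm.

Three coaxial cylinders, large–small–large — a spool. Two 12 mm flanges and a 204 mm core give 12 + 204 + 12 = 228 mm.


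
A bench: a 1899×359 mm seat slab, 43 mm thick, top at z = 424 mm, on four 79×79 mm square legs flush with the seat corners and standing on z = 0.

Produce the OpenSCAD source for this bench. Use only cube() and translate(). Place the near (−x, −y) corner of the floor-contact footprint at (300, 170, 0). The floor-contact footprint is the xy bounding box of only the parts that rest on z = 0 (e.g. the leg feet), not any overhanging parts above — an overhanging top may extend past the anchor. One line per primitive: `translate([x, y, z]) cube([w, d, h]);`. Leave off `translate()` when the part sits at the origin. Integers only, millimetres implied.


translate([300, 170, 381]) cube([1899, 359, 43]);
translate([300, 170, 0]) cube([79, 79, 381]);
translate([300, 450, 0]) cube([79, 79, 381]);
translate([2120, 170, 0]) cube([79, 79, 381]);
translate([2120, 450, 0]) cube([79, 79, 381]);


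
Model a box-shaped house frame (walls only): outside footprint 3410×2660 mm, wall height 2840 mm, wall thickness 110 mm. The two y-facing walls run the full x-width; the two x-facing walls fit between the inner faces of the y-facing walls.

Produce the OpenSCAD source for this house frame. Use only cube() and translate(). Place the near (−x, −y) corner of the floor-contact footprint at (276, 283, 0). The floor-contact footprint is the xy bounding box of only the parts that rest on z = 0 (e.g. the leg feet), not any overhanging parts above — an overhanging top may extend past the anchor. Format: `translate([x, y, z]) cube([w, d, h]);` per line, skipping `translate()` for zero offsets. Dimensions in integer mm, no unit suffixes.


translate([276, 283, 0]) cube([3410, 110, 2840]);
translate([276, 2833, 0]) cube([3410, 110, 2840]);
translate([276, 393, 0]) cube([110, 2440, 2840]);
translate([3576, 393, 0]) cube([110, 2440, 2840]);


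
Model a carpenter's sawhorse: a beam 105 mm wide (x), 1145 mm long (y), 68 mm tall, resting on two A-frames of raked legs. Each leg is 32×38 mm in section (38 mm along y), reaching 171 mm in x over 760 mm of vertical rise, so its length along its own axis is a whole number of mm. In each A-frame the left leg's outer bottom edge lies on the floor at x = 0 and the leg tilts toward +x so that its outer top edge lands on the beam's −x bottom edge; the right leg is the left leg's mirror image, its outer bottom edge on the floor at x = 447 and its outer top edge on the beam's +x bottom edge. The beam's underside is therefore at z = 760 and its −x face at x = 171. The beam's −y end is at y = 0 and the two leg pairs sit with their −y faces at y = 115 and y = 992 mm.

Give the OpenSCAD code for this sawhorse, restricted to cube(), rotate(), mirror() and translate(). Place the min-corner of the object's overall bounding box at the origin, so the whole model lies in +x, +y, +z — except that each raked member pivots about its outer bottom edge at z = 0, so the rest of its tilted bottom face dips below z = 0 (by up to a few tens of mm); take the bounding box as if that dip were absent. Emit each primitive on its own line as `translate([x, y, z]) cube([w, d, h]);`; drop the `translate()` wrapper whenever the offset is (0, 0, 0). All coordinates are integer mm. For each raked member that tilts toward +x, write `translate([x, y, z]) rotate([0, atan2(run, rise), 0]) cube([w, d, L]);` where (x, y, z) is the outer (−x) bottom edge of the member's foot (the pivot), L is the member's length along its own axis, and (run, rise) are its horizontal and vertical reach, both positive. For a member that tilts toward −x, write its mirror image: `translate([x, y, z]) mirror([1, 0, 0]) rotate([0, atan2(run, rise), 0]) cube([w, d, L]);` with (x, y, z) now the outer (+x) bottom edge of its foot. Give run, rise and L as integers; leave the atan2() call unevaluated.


translate([171, 0, 760]) cube([105, 1145, 68]);
translate([0, 115, 0]) rotate([0, atan2(171, 760), 0]) cube([32, 38, 779]);
translate([447, 115, 0]) mirror([1, 0, 0]) rotate([0, atan2(171, 760), 0]) cube([32, 38, 779]);
translate([0, 992, 0]) rotate([0, atan2(171, 760), 0]) cube([32, 38, 779]);
translate([447, 992, 0]) mirror([1, 0, 0]) rotate([0, atan2(171, 760), 0]) cube([32, 38, 779]);


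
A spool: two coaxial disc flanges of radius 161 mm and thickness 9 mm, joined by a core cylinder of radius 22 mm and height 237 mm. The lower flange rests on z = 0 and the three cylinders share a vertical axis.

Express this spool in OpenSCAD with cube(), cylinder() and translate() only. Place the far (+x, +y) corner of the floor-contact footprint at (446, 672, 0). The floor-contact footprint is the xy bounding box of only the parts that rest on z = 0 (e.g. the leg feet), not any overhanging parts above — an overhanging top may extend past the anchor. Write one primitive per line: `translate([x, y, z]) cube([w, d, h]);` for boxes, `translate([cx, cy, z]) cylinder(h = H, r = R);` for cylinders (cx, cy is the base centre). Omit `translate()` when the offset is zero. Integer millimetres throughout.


translate([285, 511, 0]) cylinder(h = 9, r = 161);
translate([285, 511, 9]) cylinder(h = 237, r = 22);
translate([285, 511, 246]) cylinder(h = 9, r = 161);


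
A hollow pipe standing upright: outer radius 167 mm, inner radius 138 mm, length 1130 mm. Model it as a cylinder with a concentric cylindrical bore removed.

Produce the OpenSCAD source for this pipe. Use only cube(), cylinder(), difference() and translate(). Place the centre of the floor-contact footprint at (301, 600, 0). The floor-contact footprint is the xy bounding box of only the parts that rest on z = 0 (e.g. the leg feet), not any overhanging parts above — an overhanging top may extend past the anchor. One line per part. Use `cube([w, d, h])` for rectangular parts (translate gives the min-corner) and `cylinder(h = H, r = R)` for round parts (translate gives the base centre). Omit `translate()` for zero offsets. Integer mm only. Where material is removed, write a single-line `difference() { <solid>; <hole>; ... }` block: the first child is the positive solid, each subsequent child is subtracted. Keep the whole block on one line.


difference() { translate([301, 600, 0]) cylinder(h = 1130, r = 167); translate([301, 600, 0]) cylinder(h = 1130, r = 138); }


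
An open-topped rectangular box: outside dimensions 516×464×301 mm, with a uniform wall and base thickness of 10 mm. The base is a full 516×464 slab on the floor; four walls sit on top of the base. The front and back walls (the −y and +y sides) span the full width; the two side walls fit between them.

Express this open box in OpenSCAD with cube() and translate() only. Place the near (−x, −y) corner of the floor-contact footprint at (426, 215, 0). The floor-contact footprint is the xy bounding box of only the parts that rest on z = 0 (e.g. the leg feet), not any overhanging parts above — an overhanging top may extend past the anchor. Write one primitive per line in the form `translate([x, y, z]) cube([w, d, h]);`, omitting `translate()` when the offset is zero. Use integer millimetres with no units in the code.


translate([426, 215, 0]) cube([516, 464, 10]);
translate([426, 215, 10]) cube([516, 10, 291]);
translate([426, 669, 10]) cube([516, 10, 291]);
translate([426, 225, 10]) cube([10, 444, 291]);
translate([932, 225, 10]) cube([10, 444, 291]);


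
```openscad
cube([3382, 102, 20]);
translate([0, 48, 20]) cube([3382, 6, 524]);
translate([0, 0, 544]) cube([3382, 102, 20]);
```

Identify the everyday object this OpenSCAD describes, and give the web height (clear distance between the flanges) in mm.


An I-beam. The web height is 524 mm.

Two wide flanges with a thin centred web — an I-beam. Overall 564 mm minus two 20 mm flanges gives a web of 564 − 2·20 = 524 mm.


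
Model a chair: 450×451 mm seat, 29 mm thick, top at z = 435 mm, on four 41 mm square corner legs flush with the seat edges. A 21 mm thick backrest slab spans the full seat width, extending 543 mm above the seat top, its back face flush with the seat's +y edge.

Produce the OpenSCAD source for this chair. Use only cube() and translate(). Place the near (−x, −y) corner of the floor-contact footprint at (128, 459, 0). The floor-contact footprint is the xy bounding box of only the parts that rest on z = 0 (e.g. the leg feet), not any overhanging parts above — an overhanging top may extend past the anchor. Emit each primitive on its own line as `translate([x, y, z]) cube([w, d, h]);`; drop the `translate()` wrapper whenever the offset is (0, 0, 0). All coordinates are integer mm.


// leg_h = 435 - 29 = 406
translate([128, 459, 406]) cube([450, 451, 29]);
translate([128, 459, 0]) cube([41, 41, 406]);
translate([537, 459, 0]) cube([41, 41, 406]);
translate([128, 869, 0]) cube([41, 41, 406]);
translate([537, 869, 0]) cube([41, 41, 406]);
translate([128, 889, 435]) cube([450, 21, 543]);


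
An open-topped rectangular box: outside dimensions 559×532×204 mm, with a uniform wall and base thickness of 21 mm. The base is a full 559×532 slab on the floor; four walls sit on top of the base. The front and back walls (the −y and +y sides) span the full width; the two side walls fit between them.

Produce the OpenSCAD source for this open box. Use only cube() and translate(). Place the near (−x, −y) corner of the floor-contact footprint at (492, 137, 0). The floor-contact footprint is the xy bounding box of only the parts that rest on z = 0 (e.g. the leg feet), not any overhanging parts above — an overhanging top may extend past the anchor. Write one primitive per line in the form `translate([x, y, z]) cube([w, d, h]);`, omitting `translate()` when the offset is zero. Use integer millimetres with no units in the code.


translate([492, 137, 0]) cube([559, 532, 21]);
translate([492, 137, 21]) cube([559, 21, 183]);
translate([492, 648, 21]) cube([559, 21, 183]);
translate([492, 158, 21]) cube([21, 490, 183]);
translate([1030, 158, 21]) cube([21, 490, 183]);


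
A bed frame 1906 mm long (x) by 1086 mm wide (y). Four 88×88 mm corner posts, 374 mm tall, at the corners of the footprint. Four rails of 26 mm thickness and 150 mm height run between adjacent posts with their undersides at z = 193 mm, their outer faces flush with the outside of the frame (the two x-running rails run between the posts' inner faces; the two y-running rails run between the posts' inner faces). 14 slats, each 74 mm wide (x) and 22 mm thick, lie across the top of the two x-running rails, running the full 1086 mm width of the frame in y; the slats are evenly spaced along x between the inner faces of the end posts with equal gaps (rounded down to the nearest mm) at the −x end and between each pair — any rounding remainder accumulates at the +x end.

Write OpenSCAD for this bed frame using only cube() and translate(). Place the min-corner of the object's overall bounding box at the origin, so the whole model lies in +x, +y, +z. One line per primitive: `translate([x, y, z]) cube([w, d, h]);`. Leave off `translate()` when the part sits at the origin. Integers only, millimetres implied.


cube([88, 88, 374]);
translate([0, 998, 0]) cube([88, 88, 374]);
translate([1818, 0, 0]) cube([88, 88, 374]);
translate([1818, 998, 0]) cube([88, 88, 374]);
translate([88, 0, 193]) cube([1730, 26, 150]);
translate([88, 1060, 193]) cube([1730, 26, 150]);
translate([0, 88, 193]) cube([26, 910, 150]);
translate([1880, 88, 193]) cube([26, 910, 150]);
translate([134, 0, 343]) cube([74, 1086, 22]);
translate([254, 0, 343]) cube([74, 1086, 22]);
translate([374, 0, 343]) cube([74, 1086, 22]);
translate([494, 0, 343]) cube([74, 1086, 22]);
translate([614, 0, 343]) cube([74, 1086, 22]);
translate([734, 0, 343]) cube([74, 1086, 22]);
translate([854, 0, 343]) cube([74, 1086, 22]);
translate([974, 0, 343]) cube([74, 1086, 22]);
translate([1094, 0, 343]) cube([74, 1086, 22]);
translate([1214, 0, 343]) cube([74, 1086, 22]);
translate([1334, 0, 343]) cube([74, 1086, 22]);
translate([1454, 0, 343]) cube([74, 1086, 22]);
translate([1574, 0, 343]) cube([74, 1086, 22]);
translate([1694, 0, 343]) cube([74, 1086, 22]);


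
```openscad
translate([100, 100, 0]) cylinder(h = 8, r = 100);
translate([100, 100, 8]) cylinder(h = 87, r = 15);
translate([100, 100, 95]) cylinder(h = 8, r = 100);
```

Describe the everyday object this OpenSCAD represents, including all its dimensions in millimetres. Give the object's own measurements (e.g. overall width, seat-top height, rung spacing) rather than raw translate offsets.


A spool: two coaxial disc flanges of radius 100 mm and thickness 8 mm, joined by a core cylinder of radius 15 mm and height 87 mm. The lower flange rests on z = 0 and the three cylinders share a vertical axis.


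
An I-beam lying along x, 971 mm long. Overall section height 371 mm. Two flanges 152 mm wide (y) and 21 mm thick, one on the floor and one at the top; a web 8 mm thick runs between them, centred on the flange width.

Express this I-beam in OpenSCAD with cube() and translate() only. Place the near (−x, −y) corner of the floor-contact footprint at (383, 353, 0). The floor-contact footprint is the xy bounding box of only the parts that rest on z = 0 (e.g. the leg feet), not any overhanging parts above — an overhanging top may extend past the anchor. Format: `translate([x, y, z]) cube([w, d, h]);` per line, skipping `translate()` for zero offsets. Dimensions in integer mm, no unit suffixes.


translate([383, 353, 0]) cube([971, 152, 21]);
translate([383, 425, 21]) cube([971, 8, 329]);
translate([383, 353, 350]) cube([971, 152, 21]);


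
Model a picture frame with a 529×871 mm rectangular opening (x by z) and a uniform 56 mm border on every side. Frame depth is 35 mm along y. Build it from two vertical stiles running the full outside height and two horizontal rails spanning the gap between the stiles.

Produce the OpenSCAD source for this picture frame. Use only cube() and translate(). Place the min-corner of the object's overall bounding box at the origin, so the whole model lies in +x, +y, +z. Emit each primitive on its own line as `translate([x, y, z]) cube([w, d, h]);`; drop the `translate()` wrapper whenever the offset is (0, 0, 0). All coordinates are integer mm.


cube([56, 35, 983]);
translate([585, 0, 0]) cube([56, 35, 983]);
translate([56, 0, 0]) cube([529, 35, 56]);
translate([56, 0, 927]) cube([529, 35, 56]);


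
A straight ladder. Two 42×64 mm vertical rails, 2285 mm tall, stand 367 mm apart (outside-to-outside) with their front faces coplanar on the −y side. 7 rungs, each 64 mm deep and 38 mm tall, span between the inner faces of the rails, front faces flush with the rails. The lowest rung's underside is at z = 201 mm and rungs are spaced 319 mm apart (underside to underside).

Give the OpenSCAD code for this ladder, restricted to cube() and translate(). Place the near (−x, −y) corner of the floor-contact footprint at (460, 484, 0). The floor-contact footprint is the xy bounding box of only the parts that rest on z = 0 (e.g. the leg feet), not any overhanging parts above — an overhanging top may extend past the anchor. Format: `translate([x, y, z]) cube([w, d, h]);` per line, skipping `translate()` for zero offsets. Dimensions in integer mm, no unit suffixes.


// rung span = 367 - 2*42 = 283
// rung[k] z = 201 + k*319
translate([460, 484, 0]) cube([42, 64, 2285]);
translate([785, 484, 0]) cube([42, 64, 2285]);
translate([502, 484, 201]) cube([283, 64, 38]);
translate([502, 484, 520]) cube([283, 64, 38]);
translate([502, 484, 839]) cube([283, 64, 38]);
translate([502, 484, 1158]) cube([283, 64, 38]);
translate([502, 484, 1477]) cube([283, 64, 38]);
translate([502, 484, 1796]) cube([283, 64, 38]);
translate([502, 484, 2115]) cube([283, 64, 38]);


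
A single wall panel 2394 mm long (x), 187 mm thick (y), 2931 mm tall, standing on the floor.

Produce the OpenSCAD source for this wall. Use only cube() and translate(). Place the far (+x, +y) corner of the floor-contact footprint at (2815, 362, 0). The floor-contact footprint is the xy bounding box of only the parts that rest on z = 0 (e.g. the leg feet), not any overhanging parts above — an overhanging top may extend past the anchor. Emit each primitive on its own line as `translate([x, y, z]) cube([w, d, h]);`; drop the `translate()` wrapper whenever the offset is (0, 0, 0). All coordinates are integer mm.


translate([421, 175, 0]) cube([2394, 187, 2931]);


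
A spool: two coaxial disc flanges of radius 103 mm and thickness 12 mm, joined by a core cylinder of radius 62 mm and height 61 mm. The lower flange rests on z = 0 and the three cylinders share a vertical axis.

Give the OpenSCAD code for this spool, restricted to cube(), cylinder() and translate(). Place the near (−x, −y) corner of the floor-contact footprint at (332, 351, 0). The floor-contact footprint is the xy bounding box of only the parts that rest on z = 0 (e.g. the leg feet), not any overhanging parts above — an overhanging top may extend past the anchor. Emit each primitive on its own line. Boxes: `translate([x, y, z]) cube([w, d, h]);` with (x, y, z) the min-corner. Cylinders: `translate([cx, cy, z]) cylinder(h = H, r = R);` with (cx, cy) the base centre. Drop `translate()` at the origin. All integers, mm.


translate([435, 454, 0]) cylinder(h = 12, r = 103);
translate([435, 454, 12]) cylinder(h = 61, r = 62);
translate([435, 454, 73]) cylinder(h = 12, r = 103);


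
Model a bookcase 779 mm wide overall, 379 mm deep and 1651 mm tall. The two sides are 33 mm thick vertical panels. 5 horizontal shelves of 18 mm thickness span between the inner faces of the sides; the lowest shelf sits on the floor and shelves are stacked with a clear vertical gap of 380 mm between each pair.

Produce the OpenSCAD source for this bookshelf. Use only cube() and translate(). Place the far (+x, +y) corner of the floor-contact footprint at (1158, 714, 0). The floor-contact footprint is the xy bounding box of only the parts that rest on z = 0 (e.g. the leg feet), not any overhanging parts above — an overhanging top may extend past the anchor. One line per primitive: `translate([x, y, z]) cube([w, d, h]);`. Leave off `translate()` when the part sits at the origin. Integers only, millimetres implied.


translate([379, 335, 0]) cube([33, 379, 1651]);
translate([1125, 335, 0]) cube([33, 379, 1651]);
translate([412, 335, 0]) cube([713, 379, 18]);
translate([412, 335, 398]) cube([713, 379, 18]);
translate([412, 335, 796]) cube([713, 379, 18]);
translate([412, 335, 1194]) cube([713, 379, 18]);
translate([412, 335, 1592]) cube([713, 379, 18]);


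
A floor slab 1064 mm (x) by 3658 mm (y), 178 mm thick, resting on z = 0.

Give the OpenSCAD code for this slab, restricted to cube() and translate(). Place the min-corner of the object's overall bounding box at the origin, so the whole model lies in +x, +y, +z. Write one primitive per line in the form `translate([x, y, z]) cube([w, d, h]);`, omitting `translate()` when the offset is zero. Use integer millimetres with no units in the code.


cube([1064, 3658, 178]);


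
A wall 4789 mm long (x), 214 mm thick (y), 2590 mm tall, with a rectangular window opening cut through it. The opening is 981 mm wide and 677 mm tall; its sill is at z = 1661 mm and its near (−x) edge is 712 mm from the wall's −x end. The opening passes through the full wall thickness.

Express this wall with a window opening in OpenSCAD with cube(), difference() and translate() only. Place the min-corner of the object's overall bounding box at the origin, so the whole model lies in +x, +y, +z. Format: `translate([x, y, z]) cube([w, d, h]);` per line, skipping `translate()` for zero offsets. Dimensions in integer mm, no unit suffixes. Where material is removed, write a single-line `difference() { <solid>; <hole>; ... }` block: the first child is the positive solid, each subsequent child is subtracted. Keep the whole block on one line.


difference() { cube([4789, 214, 2590]); translate([712, 0, 1661]) cube([981, 214, 677]); }


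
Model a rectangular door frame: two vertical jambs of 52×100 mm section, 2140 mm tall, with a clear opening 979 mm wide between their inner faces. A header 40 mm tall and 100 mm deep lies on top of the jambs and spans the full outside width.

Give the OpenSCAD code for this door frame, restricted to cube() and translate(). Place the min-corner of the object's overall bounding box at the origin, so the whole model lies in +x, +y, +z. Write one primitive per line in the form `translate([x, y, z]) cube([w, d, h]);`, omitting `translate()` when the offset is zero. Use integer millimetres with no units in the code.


cube([52, 100, 2140]);
translate([1031, 0, 0]) cube([52, 100, 2140]);
translate([0, 0, 2140]) cube([1083, 100, 40]);


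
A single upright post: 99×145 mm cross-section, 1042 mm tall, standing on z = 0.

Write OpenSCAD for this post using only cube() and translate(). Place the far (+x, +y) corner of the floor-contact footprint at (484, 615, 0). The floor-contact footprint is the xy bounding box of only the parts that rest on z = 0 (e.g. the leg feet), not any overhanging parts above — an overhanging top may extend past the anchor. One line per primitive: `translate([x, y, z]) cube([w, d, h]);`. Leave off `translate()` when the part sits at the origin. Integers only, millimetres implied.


translate([385, 470, 0]) cube([99, 145, 1042]);


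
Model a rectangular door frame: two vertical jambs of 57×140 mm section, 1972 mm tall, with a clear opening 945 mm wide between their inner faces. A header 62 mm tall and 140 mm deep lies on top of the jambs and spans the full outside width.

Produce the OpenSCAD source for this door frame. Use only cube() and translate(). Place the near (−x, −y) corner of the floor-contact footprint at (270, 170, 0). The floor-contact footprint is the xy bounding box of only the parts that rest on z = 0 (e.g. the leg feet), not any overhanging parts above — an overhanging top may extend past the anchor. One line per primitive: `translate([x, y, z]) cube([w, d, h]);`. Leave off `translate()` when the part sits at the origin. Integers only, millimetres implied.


translate([270, 170, 0]) cube([57, 140, 1972]);
translate([1272, 170, 0]) cube([57, 140, 1972]);
translate([270, 170, 1972]) cube([1059, 140, 62]);
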